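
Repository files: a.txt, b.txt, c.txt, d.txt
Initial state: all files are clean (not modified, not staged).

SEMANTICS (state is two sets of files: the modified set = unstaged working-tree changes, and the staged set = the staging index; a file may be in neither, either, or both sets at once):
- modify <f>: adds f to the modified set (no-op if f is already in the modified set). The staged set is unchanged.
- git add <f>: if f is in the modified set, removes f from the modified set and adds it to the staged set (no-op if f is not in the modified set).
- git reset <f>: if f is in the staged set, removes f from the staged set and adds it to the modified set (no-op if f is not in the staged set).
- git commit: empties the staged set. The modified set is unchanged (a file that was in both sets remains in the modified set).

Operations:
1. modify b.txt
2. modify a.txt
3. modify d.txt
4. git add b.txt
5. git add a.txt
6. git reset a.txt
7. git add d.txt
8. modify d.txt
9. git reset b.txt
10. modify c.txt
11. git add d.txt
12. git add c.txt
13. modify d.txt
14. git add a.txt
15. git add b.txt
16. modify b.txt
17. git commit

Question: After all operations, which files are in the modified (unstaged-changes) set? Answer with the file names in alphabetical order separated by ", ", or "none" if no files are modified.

Answer: b.txt, d.txt

Derivation:
After op 1 (modify b.txt): modified={b.txt} staged={none}
After op 2 (modify a.txt): modified={a.txt, b.txt} staged={none}
After op 3 (modify d.txt): modified={a.txt, b.txt, d.txt} staged={none}
After op 4 (git add b.txt): modified={a.txt, d.txt} staged={b.txt}
After op 5 (git add a.txt): modified={d.txt} staged={a.txt, b.txt}
After op 6 (git reset a.txt): modified={a.txt, d.txt} staged={b.txt}
After op 7 (git add d.txt): modified={a.txt} staged={b.txt, d.txt}
After op 8 (modify d.txt): modified={a.txt, d.txt} staged={b.txt, d.txt}
After op 9 (git reset b.txt): modified={a.txt, b.txt, d.txt} staged={d.txt}
After op 10 (modify c.txt): modified={a.txt, b.txt, c.txt, d.txt} staged={d.txt}
After op 11 (git add d.txt): modified={a.txt, b.txt, c.txt} staged={d.txt}
After op 12 (git add c.txt): modified={a.txt, b.txt} staged={c.txt, d.txt}
After op 13 (modify d.txt): modified={a.txt, b.txt, d.txt} staged={c.txt, d.txt}
After op 14 (git add a.txt): modified={b.txt, d.txt} staged={a.txt, c.txt, d.txt}
After op 15 (git add b.txt): modified={d.txt} staged={a.txt, b.txt, c.txt, d.txt}
After op 16 (modify b.txt): modified={b.txt, d.txt} staged={a.txt, b.txt, c.txt, d.txt}
After op 17 (git commit): modified={b.txt, d.txt} staged={none}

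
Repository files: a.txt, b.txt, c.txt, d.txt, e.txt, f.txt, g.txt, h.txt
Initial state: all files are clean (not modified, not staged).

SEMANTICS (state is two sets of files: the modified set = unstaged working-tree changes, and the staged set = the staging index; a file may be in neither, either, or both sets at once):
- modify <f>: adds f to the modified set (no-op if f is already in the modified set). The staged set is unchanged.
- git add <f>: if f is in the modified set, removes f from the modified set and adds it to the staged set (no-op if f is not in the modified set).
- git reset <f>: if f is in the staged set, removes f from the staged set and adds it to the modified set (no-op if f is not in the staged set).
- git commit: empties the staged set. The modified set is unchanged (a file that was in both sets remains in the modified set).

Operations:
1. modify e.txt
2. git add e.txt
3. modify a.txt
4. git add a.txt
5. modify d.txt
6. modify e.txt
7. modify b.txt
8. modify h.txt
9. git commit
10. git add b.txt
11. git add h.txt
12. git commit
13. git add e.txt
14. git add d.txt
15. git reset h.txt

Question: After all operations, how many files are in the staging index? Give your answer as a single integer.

After op 1 (modify e.txt): modified={e.txt} staged={none}
After op 2 (git add e.txt): modified={none} staged={e.txt}
After op 3 (modify a.txt): modified={a.txt} staged={e.txt}
After op 4 (git add a.txt): modified={none} staged={a.txt, e.txt}
After op 5 (modify d.txt): modified={d.txt} staged={a.txt, e.txt}
After op 6 (modify e.txt): modified={d.txt, e.txt} staged={a.txt, e.txt}
After op 7 (modify b.txt): modified={b.txt, d.txt, e.txt} staged={a.txt, e.txt}
After op 8 (modify h.txt): modified={b.txt, d.txt, e.txt, h.txt} staged={a.txt, e.txt}
After op 9 (git commit): modified={b.txt, d.txt, e.txt, h.txt} staged={none}
After op 10 (git add b.txt): modified={d.txt, e.txt, h.txt} staged={b.txt}
After op 11 (git add h.txt): modified={d.txt, e.txt} staged={b.txt, h.txt}
After op 12 (git commit): modified={d.txt, e.txt} staged={none}
After op 13 (git add e.txt): modified={d.txt} staged={e.txt}
After op 14 (git add d.txt): modified={none} staged={d.txt, e.txt}
After op 15 (git reset h.txt): modified={none} staged={d.txt, e.txt}
Final staged set: {d.txt, e.txt} -> count=2

Answer: 2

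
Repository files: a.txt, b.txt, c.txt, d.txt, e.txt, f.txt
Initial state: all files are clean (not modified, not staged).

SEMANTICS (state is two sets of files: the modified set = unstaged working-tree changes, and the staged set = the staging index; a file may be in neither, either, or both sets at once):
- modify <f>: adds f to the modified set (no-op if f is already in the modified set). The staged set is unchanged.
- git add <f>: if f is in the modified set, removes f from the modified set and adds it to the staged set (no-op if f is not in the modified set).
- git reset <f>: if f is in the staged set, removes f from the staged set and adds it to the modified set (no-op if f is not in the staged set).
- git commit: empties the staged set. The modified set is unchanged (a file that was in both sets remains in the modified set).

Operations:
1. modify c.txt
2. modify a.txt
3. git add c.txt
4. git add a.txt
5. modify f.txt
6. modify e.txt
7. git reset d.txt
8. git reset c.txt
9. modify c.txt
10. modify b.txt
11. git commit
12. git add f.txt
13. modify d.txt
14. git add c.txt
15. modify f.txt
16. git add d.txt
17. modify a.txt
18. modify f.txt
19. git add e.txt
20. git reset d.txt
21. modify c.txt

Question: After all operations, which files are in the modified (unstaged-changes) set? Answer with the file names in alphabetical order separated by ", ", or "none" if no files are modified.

After op 1 (modify c.txt): modified={c.txt} staged={none}
After op 2 (modify a.txt): modified={a.txt, c.txt} staged={none}
After op 3 (git add c.txt): modified={a.txt} staged={c.txt}
After op 4 (git add a.txt): modified={none} staged={a.txt, c.txt}
After op 5 (modify f.txt): modified={f.txt} staged={a.txt, c.txt}
After op 6 (modify e.txt): modified={e.txt, f.txt} staged={a.txt, c.txt}
After op 7 (git reset d.txt): modified={e.txt, f.txt} staged={a.txt, c.txt}
After op 8 (git reset c.txt): modified={c.txt, e.txt, f.txt} staged={a.txt}
After op 9 (modify c.txt): modified={c.txt, e.txt, f.txt} staged={a.txt}
After op 10 (modify b.txt): modified={b.txt, c.txt, e.txt, f.txt} staged={a.txt}
After op 11 (git commit): modified={b.txt, c.txt, e.txt, f.txt} staged={none}
After op 12 (git add f.txt): modified={b.txt, c.txt, e.txt} staged={f.txt}
After op 13 (modify d.txt): modified={b.txt, c.txt, d.txt, e.txt} staged={f.txt}
After op 14 (git add c.txt): modified={b.txt, d.txt, e.txt} staged={c.txt, f.txt}
After op 15 (modify f.txt): modified={b.txt, d.txt, e.txt, f.txt} staged={c.txt, f.txt}
After op 16 (git add d.txt): modified={b.txt, e.txt, f.txt} staged={c.txt, d.txt, f.txt}
After op 17 (modify a.txt): modified={a.txt, b.txt, e.txt, f.txt} staged={c.txt, d.txt, f.txt}
After op 18 (modify f.txt): modified={a.txt, b.txt, e.txt, f.txt} staged={c.txt, d.txt, f.txt}
After op 19 (git add e.txt): modified={a.txt, b.txt, f.txt} staged={c.txt, d.txt, e.txt, f.txt}
After op 20 (git reset d.txt): modified={a.txt, b.txt, d.txt, f.txt} staged={c.txt, e.txt, f.txt}
After op 21 (modify c.txt): modified={a.txt, b.txt, c.txt, d.txt, f.txt} staged={c.txt, e.txt, f.txt}

Answer: a.txt, b.txt, c.txt, d.txt, f.txt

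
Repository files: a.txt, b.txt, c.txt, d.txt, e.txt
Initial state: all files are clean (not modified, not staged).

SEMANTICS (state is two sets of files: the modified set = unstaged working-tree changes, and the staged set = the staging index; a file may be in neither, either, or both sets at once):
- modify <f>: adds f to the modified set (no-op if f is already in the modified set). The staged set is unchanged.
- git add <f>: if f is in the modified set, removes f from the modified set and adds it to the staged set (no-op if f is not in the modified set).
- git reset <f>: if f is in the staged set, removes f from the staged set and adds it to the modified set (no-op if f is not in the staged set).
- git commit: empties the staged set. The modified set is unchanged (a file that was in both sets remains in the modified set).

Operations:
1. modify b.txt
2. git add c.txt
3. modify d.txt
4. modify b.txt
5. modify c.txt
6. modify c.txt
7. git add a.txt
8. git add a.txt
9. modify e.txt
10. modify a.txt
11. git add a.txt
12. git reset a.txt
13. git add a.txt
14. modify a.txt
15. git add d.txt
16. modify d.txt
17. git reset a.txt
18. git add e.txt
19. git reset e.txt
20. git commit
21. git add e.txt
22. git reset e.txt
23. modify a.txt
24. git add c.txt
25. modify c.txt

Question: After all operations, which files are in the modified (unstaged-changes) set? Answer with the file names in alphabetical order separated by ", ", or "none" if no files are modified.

After op 1 (modify b.txt): modified={b.txt} staged={none}
After op 2 (git add c.txt): modified={b.txt} staged={none}
After op 3 (modify d.txt): modified={b.txt, d.txt} staged={none}
After op 4 (modify b.txt): modified={b.txt, d.txt} staged={none}
After op 5 (modify c.txt): modified={b.txt, c.txt, d.txt} staged={none}
After op 6 (modify c.txt): modified={b.txt, c.txt, d.txt} staged={none}
After op 7 (git add a.txt): modified={b.txt, c.txt, d.txt} staged={none}
After op 8 (git add a.txt): modified={b.txt, c.txt, d.txt} staged={none}
After op 9 (modify e.txt): modified={b.txt, c.txt, d.txt, e.txt} staged={none}
After op 10 (modify a.txt): modified={a.txt, b.txt, c.txt, d.txt, e.txt} staged={none}
After op 11 (git add a.txt): modified={b.txt, c.txt, d.txt, e.txt} staged={a.txt}
After op 12 (git reset a.txt): modified={a.txt, b.txt, c.txt, d.txt, e.txt} staged={none}
After op 13 (git add a.txt): modified={b.txt, c.txt, d.txt, e.txt} staged={a.txt}
After op 14 (modify a.txt): modified={a.txt, b.txt, c.txt, d.txt, e.txt} staged={a.txt}
After op 15 (git add d.txt): modified={a.txt, b.txt, c.txt, e.txt} staged={a.txt, d.txt}
After op 16 (modify d.txt): modified={a.txt, b.txt, c.txt, d.txt, e.txt} staged={a.txt, d.txt}
After op 17 (git reset a.txt): modified={a.txt, b.txt, c.txt, d.txt, e.txt} staged={d.txt}
After op 18 (git add e.txt): modified={a.txt, b.txt, c.txt, d.txt} staged={d.txt, e.txt}
After op 19 (git reset e.txt): modified={a.txt, b.txt, c.txt, d.txt, e.txt} staged={d.txt}
After op 20 (git commit): modified={a.txt, b.txt, c.txt, d.txt, e.txt} staged={none}
After op 21 (git add e.txt): modified={a.txt, b.txt, c.txt, d.txt} staged={e.txt}
After op 22 (git reset e.txt): modified={a.txt, b.txt, c.txt, d.txt, e.txt} staged={none}
After op 23 (modify a.txt): modified={a.txt, b.txt, c.txt, d.txt, e.txt} staged={none}
After op 24 (git add c.txt): modified={a.txt, b.txt, d.txt, e.txt} staged={c.txt}
After op 25 (modify c.txt): modified={a.txt, b.txt, c.txt, d.txt, e.txt} staged={c.txt}

Answer: a.txt, b.txt, c.txt, d.txt, e.txt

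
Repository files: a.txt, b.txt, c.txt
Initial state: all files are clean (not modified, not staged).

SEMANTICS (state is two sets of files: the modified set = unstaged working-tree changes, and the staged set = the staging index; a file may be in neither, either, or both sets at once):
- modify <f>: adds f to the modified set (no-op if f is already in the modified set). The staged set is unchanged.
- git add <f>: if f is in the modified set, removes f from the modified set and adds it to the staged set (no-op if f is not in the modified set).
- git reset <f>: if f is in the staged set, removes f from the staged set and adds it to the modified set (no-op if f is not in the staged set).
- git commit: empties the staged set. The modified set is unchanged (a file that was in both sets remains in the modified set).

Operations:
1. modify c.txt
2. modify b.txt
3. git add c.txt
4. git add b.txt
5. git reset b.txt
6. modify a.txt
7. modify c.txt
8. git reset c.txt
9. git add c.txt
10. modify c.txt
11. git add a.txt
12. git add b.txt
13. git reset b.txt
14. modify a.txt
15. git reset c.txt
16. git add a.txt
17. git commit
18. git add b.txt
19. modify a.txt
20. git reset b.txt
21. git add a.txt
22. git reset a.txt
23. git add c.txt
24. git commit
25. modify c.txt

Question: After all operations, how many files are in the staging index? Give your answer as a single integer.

After op 1 (modify c.txt): modified={c.txt} staged={none}
After op 2 (modify b.txt): modified={b.txt, c.txt} staged={none}
After op 3 (git add c.txt): modified={b.txt} staged={c.txt}
After op 4 (git add b.txt): modified={none} staged={b.txt, c.txt}
After op 5 (git reset b.txt): modified={b.txt} staged={c.txt}
After op 6 (modify a.txt): modified={a.txt, b.txt} staged={c.txt}
After op 7 (modify c.txt): modified={a.txt, b.txt, c.txt} staged={c.txt}
After op 8 (git reset c.txt): modified={a.txt, b.txt, c.txt} staged={none}
After op 9 (git add c.txt): modified={a.txt, b.txt} staged={c.txt}
After op 10 (modify c.txt): modified={a.txt, b.txt, c.txt} staged={c.txt}
After op 11 (git add a.txt): modified={b.txt, c.txt} staged={a.txt, c.txt}
After op 12 (git add b.txt): modified={c.txt} staged={a.txt, b.txt, c.txt}
After op 13 (git reset b.txt): modified={b.txt, c.txt} staged={a.txt, c.txt}
After op 14 (modify a.txt): modified={a.txt, b.txt, c.txt} staged={a.txt, c.txt}
After op 15 (git reset c.txt): modified={a.txt, b.txt, c.txt} staged={a.txt}
After op 16 (git add a.txt): modified={b.txt, c.txt} staged={a.txt}
After op 17 (git commit): modified={b.txt, c.txt} staged={none}
After op 18 (git add b.txt): modified={c.txt} staged={b.txt}
After op 19 (modify a.txt): modified={a.txt, c.txt} staged={b.txt}
After op 20 (git reset b.txt): modified={a.txt, b.txt, c.txt} staged={none}
After op 21 (git add a.txt): modified={b.txt, c.txt} staged={a.txt}
After op 22 (git reset a.txt): modified={a.txt, b.txt, c.txt} staged={none}
After op 23 (git add c.txt): modified={a.txt, b.txt} staged={c.txt}
After op 24 (git commit): modified={a.txt, b.txt} staged={none}
After op 25 (modify c.txt): modified={a.txt, b.txt, c.txt} staged={none}
Final staged set: {none} -> count=0

Answer: 0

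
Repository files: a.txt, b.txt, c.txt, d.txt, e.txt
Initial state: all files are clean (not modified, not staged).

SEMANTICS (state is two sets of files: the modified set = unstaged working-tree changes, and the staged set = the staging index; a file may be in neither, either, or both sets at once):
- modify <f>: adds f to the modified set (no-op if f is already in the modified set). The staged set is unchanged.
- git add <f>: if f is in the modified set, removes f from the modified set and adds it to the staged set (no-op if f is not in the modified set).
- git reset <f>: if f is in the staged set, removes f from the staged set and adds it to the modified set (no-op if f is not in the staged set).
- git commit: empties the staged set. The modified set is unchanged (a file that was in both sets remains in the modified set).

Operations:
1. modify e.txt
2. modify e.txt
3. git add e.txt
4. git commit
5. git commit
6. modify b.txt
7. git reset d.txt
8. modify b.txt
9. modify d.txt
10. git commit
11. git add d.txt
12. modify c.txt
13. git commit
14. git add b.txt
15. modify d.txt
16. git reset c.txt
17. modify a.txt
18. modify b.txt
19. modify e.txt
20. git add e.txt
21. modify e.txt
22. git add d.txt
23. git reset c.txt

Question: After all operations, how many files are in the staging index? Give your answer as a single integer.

Answer: 3

Derivation:
After op 1 (modify e.txt): modified={e.txt} staged={none}
After op 2 (modify e.txt): modified={e.txt} staged={none}
After op 3 (git add e.txt): modified={none} staged={e.txt}
After op 4 (git commit): modified={none} staged={none}
After op 5 (git commit): modified={none} staged={none}
After op 6 (modify b.txt): modified={b.txt} staged={none}
After op 7 (git reset d.txt): modified={b.txt} staged={none}
After op 8 (modify b.txt): modified={b.txt} staged={none}
After op 9 (modify d.txt): modified={b.txt, d.txt} staged={none}
After op 10 (git commit): modified={b.txt, d.txt} staged={none}
After op 11 (git add d.txt): modified={b.txt} staged={d.txt}
After op 12 (modify c.txt): modified={b.txt, c.txt} staged={d.txt}
After op 13 (git commit): modified={b.txt, c.txt} staged={none}
After op 14 (git add b.txt): modified={c.txt} staged={b.txt}
After op 15 (modify d.txt): modified={c.txt, d.txt} staged={b.txt}
After op 16 (git reset c.txt): modified={c.txt, d.txt} staged={b.txt}
After op 17 (modify a.txt): modified={a.txt, c.txt, d.txt} staged={b.txt}
After op 18 (modify b.txt): modified={a.txt, b.txt, c.txt, d.txt} staged={b.txt}
After op 19 (modify e.txt): modified={a.txt, b.txt, c.txt, d.txt, e.txt} staged={b.txt}
After op 20 (git add e.txt): modified={a.txt, b.txt, c.txt, d.txt} staged={b.txt, e.txt}
After op 21 (modify e.txt): modified={a.txt, b.txt, c.txt, d.txt, e.txt} staged={b.txt, e.txt}
After op 22 (git add d.txt): modified={a.txt, b.txt, c.txt, e.txt} staged={b.txt, d.txt, e.txt}
After op 23 (git reset c.txt): modified={a.txt, b.txt, c.txt, e.txt} staged={b.txt, d.txt, e.txt}
Final staged set: {b.txt, d.txt, e.txt} -> count=3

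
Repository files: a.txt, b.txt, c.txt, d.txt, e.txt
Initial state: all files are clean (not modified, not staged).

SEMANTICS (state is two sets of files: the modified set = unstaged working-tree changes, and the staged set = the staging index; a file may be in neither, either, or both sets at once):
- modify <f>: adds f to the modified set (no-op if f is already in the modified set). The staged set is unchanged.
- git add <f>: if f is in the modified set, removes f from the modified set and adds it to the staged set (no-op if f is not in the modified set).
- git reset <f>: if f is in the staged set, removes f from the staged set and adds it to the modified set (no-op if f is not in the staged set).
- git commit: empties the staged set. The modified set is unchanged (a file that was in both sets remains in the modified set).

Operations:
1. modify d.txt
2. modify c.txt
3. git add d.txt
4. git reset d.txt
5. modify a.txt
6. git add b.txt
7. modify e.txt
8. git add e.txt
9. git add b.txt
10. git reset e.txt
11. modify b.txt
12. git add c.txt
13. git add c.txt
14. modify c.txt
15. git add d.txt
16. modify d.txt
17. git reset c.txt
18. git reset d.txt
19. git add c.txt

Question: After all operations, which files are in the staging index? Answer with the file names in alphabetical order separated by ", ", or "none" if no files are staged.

After op 1 (modify d.txt): modified={d.txt} staged={none}
After op 2 (modify c.txt): modified={c.txt, d.txt} staged={none}
After op 3 (git add d.txt): modified={c.txt} staged={d.txt}
After op 4 (git reset d.txt): modified={c.txt, d.txt} staged={none}
After op 5 (modify a.txt): modified={a.txt, c.txt, d.txt} staged={none}
After op 6 (git add b.txt): modified={a.txt, c.txt, d.txt} staged={none}
After op 7 (modify e.txt): modified={a.txt, c.txt, d.txt, e.txt} staged={none}
After op 8 (git add e.txt): modified={a.txt, c.txt, d.txt} staged={e.txt}
After op 9 (git add b.txt): modified={a.txt, c.txt, d.txt} staged={e.txt}
After op 10 (git reset e.txt): modified={a.txt, c.txt, d.txt, e.txt} staged={none}
After op 11 (modify b.txt): modified={a.txt, b.txt, c.txt, d.txt, e.txt} staged={none}
After op 12 (git add c.txt): modified={a.txt, b.txt, d.txt, e.txt} staged={c.txt}
After op 13 (git add c.txt): modified={a.txt, b.txt, d.txt, e.txt} staged={c.txt}
After op 14 (modify c.txt): modified={a.txt, b.txt, c.txt, d.txt, e.txt} staged={c.txt}
After op 15 (git add d.txt): modified={a.txt, b.txt, c.txt, e.txt} staged={c.txt, d.txt}
After op 16 (modify d.txt): modified={a.txt, b.txt, c.txt, d.txt, e.txt} staged={c.txt, d.txt}
After op 17 (git reset c.txt): modified={a.txt, b.txt, c.txt, d.txt, e.txt} staged={d.txt}
After op 18 (git reset d.txt): modified={a.txt, b.txt, c.txt, d.txt, e.txt} staged={none}
After op 19 (git add c.txt): modified={a.txt, b.txt, d.txt, e.txt} staged={c.txt}

Answer: c.txt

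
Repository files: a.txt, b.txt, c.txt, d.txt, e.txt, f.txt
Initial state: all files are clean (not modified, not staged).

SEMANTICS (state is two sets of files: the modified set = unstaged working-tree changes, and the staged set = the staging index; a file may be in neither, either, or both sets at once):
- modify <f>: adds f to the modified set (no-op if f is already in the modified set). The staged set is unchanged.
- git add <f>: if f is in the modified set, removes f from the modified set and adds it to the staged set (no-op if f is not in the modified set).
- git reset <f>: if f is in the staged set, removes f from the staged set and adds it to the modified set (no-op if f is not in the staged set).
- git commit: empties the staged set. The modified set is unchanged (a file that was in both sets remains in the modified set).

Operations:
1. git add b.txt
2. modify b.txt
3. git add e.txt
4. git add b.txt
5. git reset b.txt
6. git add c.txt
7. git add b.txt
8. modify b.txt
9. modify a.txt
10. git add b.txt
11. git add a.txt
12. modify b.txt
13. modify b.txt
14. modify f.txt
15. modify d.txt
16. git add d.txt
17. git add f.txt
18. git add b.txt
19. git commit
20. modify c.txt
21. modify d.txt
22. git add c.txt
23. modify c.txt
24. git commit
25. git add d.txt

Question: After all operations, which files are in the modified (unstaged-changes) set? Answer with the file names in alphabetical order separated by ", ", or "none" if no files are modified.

Answer: c.txt

Derivation:
After op 1 (git add b.txt): modified={none} staged={none}
After op 2 (modify b.txt): modified={b.txt} staged={none}
After op 3 (git add e.txt): modified={b.txt} staged={none}
After op 4 (git add b.txt): modified={none} staged={b.txt}
After op 5 (git reset b.txt): modified={b.txt} staged={none}
After op 6 (git add c.txt): modified={b.txt} staged={none}
After op 7 (git add b.txt): modified={none} staged={b.txt}
After op 8 (modify b.txt): modified={b.txt} staged={b.txt}
After op 9 (modify a.txt): modified={a.txt, b.txt} staged={b.txt}
After op 10 (git add b.txt): modified={a.txt} staged={b.txt}
After op 11 (git add a.txt): modified={none} staged={a.txt, b.txt}
After op 12 (modify b.txt): modified={b.txt} staged={a.txt, b.txt}
After op 13 (modify b.txt): modified={b.txt} staged={a.txt, b.txt}
After op 14 (modify f.txt): modified={b.txt, f.txt} staged={a.txt, b.txt}
After op 15 (modify d.txt): modified={b.txt, d.txt, f.txt} staged={a.txt, b.txt}
After op 16 (git add d.txt): modified={b.txt, f.txt} staged={a.txt, b.txt, d.txt}
After op 17 (git add f.txt): modified={b.txt} staged={a.txt, b.txt, d.txt, f.txt}
After op 18 (git add b.txt): modified={none} staged={a.txt, b.txt, d.txt, f.txt}
After op 19 (git commit): modified={none} staged={none}
After op 20 (modify c.txt): modified={c.txt} staged={none}
After op 21 (modify d.txt): modified={c.txt, d.txt} staged={none}
After op 22 (git add c.txt): modified={d.txt} staged={c.txt}
After op 23 (modify c.txt): modified={c.txt, d.txt} staged={c.txt}
After op 24 (git commit): modified={c.txt, d.txt} staged={none}
After op 25 (git add d.txt): modified={c.txt} staged={d.txt}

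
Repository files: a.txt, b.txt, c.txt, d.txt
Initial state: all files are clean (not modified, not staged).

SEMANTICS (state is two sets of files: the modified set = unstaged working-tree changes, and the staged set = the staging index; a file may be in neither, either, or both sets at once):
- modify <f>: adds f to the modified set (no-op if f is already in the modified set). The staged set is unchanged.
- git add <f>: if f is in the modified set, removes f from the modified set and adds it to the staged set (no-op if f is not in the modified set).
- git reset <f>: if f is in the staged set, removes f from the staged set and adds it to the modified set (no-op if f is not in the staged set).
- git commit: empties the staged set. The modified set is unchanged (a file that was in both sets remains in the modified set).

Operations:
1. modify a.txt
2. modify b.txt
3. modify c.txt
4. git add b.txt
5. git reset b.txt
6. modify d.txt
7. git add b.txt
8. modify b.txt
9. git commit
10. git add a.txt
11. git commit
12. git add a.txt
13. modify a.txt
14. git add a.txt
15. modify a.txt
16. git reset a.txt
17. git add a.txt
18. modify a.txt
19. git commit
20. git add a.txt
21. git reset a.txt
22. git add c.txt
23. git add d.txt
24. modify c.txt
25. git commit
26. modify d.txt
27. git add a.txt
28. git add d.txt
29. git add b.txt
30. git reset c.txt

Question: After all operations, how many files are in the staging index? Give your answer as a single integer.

After op 1 (modify a.txt): modified={a.txt} staged={none}
After op 2 (modify b.txt): modified={a.txt, b.txt} staged={none}
After op 3 (modify c.txt): modified={a.txt, b.txt, c.txt} staged={none}
After op 4 (git add b.txt): modified={a.txt, c.txt} staged={b.txt}
After op 5 (git reset b.txt): modified={a.txt, b.txt, c.txt} staged={none}
After op 6 (modify d.txt): modified={a.txt, b.txt, c.txt, d.txt} staged={none}
After op 7 (git add b.txt): modified={a.txt, c.txt, d.txt} staged={b.txt}
After op 8 (modify b.txt): modified={a.txt, b.txt, c.txt, d.txt} staged={b.txt}
After op 9 (git commit): modified={a.txt, b.txt, c.txt, d.txt} staged={none}
After op 10 (git add a.txt): modified={b.txt, c.txt, d.txt} staged={a.txt}
After op 11 (git commit): modified={b.txt, c.txt, d.txt} staged={none}
After op 12 (git add a.txt): modified={b.txt, c.txt, d.txt} staged={none}
After op 13 (modify a.txt): modified={a.txt, b.txt, c.txt, d.txt} staged={none}
After op 14 (git add a.txt): modified={b.txt, c.txt, d.txt} staged={a.txt}
After op 15 (modify a.txt): modified={a.txt, b.txt, c.txt, d.txt} staged={a.txt}
After op 16 (git reset a.txt): modified={a.txt, b.txt, c.txt, d.txt} staged={none}
After op 17 (git add a.txt): modified={b.txt, c.txt, d.txt} staged={a.txt}
After op 18 (modify a.txt): modified={a.txt, b.txt, c.txt, d.txt} staged={a.txt}
After op 19 (git commit): modified={a.txt, b.txt, c.txt, d.txt} staged={none}
After op 20 (git add a.txt): modified={b.txt, c.txt, d.txt} staged={a.txt}
After op 21 (git reset a.txt): modified={a.txt, b.txt, c.txt, d.txt} staged={none}
After op 22 (git add c.txt): modified={a.txt, b.txt, d.txt} staged={c.txt}
After op 23 (git add d.txt): modified={a.txt, b.txt} staged={c.txt, d.txt}
After op 24 (modify c.txt): modified={a.txt, b.txt, c.txt} staged={c.txt, d.txt}
After op 25 (git commit): modified={a.txt, b.txt, c.txt} staged={none}
After op 26 (modify d.txt): modified={a.txt, b.txt, c.txt, d.txt} staged={none}
After op 27 (git add a.txt): modified={b.txt, c.txt, d.txt} staged={a.txt}
After op 28 (git add d.txt): modified={b.txt, c.txt} staged={a.txt, d.txt}
After op 29 (git add b.txt): modified={c.txt} staged={a.txt, b.txt, d.txt}
After op 30 (git reset c.txt): modified={c.txt} staged={a.txt, b.txt, d.txt}
Final staged set: {a.txt, b.txt, d.txt} -> count=3

Answer: 3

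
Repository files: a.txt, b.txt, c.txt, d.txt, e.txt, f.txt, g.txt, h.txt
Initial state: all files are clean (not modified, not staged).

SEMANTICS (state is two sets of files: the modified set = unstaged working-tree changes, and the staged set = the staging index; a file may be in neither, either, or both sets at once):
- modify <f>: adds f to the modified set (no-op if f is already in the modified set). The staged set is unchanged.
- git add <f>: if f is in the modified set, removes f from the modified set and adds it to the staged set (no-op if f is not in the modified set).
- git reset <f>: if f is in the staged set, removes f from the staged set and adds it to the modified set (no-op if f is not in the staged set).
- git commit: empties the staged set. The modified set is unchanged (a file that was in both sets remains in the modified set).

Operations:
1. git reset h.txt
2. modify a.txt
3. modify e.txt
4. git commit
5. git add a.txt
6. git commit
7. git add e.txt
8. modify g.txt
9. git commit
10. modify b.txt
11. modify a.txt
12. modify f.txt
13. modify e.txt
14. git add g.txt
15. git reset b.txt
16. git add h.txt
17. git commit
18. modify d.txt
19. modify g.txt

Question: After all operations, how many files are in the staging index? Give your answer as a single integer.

Answer: 0

Derivation:
After op 1 (git reset h.txt): modified={none} staged={none}
After op 2 (modify a.txt): modified={a.txt} staged={none}
After op 3 (modify e.txt): modified={a.txt, e.txt} staged={none}
After op 4 (git commit): modified={a.txt, e.txt} staged={none}
After op 5 (git add a.txt): modified={e.txt} staged={a.txt}
After op 6 (git commit): modified={e.txt} staged={none}
After op 7 (git add e.txt): modified={none} staged={e.txt}
After op 8 (modify g.txt): modified={g.txt} staged={e.txt}
After op 9 (git commit): modified={g.txt} staged={none}
After op 10 (modify b.txt): modified={b.txt, g.txt} staged={none}
After op 11 (modify a.txt): modified={a.txt, b.txt, g.txt} staged={none}
After op 12 (modify f.txt): modified={a.txt, b.txt, f.txt, g.txt} staged={none}
After op 13 (modify e.txt): modified={a.txt, b.txt, e.txt, f.txt, g.txt} staged={none}
After op 14 (git add g.txt): modified={a.txt, b.txt, e.txt, f.txt} staged={g.txt}
After op 15 (git reset b.txt): modified={a.txt, b.txt, e.txt, f.txt} staged={g.txt}
After op 16 (git add h.txt): modified={a.txt, b.txt, e.txt, f.txt} staged={g.txt}
After op 17 (git commit): modified={a.txt, b.txt, e.txt, f.txt} staged={none}
After op 18 (modify d.txt): modified={a.txt, b.txt, d.txt, e.txt, f.txt} staged={none}
After op 19 (modify g.txt): modified={a.txt, b.txt, d.txt, e.txt, f.txt, g.txt} staged={none}
Final staged set: {none} -> count=0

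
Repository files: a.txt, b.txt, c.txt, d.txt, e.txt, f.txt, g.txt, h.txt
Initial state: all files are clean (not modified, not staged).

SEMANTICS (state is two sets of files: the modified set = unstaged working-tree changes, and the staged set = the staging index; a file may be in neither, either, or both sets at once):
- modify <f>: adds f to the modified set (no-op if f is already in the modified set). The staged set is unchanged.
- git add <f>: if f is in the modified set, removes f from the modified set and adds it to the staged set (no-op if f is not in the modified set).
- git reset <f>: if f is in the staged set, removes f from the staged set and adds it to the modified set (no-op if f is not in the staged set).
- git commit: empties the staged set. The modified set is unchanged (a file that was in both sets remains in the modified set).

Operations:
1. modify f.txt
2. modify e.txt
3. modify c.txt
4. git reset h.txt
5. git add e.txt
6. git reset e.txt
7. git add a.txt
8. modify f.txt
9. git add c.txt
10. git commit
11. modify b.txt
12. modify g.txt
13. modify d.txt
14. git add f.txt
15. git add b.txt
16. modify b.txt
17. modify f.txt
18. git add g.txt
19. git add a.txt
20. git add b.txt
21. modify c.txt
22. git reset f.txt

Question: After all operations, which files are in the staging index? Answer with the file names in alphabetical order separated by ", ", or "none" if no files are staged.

After op 1 (modify f.txt): modified={f.txt} staged={none}
After op 2 (modify e.txt): modified={e.txt, f.txt} staged={none}
After op 3 (modify c.txt): modified={c.txt, e.txt, f.txt} staged={none}
After op 4 (git reset h.txt): modified={c.txt, e.txt, f.txt} staged={none}
After op 5 (git add e.txt): modified={c.txt, f.txt} staged={e.txt}
After op 6 (git reset e.txt): modified={c.txt, e.txt, f.txt} staged={none}
After op 7 (git add a.txt): modified={c.txt, e.txt, f.txt} staged={none}
After op 8 (modify f.txt): modified={c.txt, e.txt, f.txt} staged={none}
After op 9 (git add c.txt): modified={e.txt, f.txt} staged={c.txt}
After op 10 (git commit): modified={e.txt, f.txt} staged={none}
After op 11 (modify b.txt): modified={b.txt, e.txt, f.txt} staged={none}
After op 12 (modify g.txt): modified={b.txt, e.txt, f.txt, g.txt} staged={none}
After op 13 (modify d.txt): modified={b.txt, d.txt, e.txt, f.txt, g.txt} staged={none}
After op 14 (git add f.txt): modified={b.txt, d.txt, e.txt, g.txt} staged={f.txt}
After op 15 (git add b.txt): modified={d.txt, e.txt, g.txt} staged={b.txt, f.txt}
After op 16 (modify b.txt): modified={b.txt, d.txt, e.txt, g.txt} staged={b.txt, f.txt}
After op 17 (modify f.txt): modified={b.txt, d.txt, e.txt, f.txt, g.txt} staged={b.txt, f.txt}
After op 18 (git add g.txt): modified={b.txt, d.txt, e.txt, f.txt} staged={b.txt, f.txt, g.txt}
After op 19 (git add a.txt): modified={b.txt, d.txt, e.txt, f.txt} staged={b.txt, f.txt, g.txt}
After op 20 (git add b.txt): modified={d.txt, e.txt, f.txt} staged={b.txt, f.txt, g.txt}
After op 21 (modify c.txt): modified={c.txt, d.txt, e.txt, f.txt} staged={b.txt, f.txt, g.txt}
After op 22 (git reset f.txt): modified={c.txt, d.txt, e.txt, f.txt} staged={b.txt, g.txt}

Answer: b.txt, g.txt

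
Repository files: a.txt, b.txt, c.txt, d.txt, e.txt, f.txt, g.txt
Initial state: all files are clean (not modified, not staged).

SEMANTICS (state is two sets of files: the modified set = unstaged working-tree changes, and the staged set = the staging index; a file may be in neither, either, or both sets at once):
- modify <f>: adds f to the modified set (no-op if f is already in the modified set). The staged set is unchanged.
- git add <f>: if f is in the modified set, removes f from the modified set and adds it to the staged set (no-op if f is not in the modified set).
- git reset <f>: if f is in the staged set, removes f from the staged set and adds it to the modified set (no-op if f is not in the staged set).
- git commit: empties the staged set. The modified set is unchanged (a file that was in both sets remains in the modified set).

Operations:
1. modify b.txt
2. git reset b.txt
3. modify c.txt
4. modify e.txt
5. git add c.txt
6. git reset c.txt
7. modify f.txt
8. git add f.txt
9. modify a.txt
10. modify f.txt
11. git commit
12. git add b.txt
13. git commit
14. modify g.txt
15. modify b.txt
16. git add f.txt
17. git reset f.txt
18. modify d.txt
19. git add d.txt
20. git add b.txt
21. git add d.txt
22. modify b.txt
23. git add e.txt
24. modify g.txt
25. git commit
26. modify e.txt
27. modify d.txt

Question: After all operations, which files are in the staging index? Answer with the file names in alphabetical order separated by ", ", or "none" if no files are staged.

After op 1 (modify b.txt): modified={b.txt} staged={none}
After op 2 (git reset b.txt): modified={b.txt} staged={none}
After op 3 (modify c.txt): modified={b.txt, c.txt} staged={none}
After op 4 (modify e.txt): modified={b.txt, c.txt, e.txt} staged={none}
After op 5 (git add c.txt): modified={b.txt, e.txt} staged={c.txt}
After op 6 (git reset c.txt): modified={b.txt, c.txt, e.txt} staged={none}
After op 7 (modify f.txt): modified={b.txt, c.txt, e.txt, f.txt} staged={none}
After op 8 (git add f.txt): modified={b.txt, c.txt, e.txt} staged={f.txt}
After op 9 (modify a.txt): modified={a.txt, b.txt, c.txt, e.txt} staged={f.txt}
After op 10 (modify f.txt): modified={a.txt, b.txt, c.txt, e.txt, f.txt} staged={f.txt}
After op 11 (git commit): modified={a.txt, b.txt, c.txt, e.txt, f.txt} staged={none}
After op 12 (git add b.txt): modified={a.txt, c.txt, e.txt, f.txt} staged={b.txt}
After op 13 (git commit): modified={a.txt, c.txt, e.txt, f.txt} staged={none}
After op 14 (modify g.txt): modified={a.txt, c.txt, e.txt, f.txt, g.txt} staged={none}
After op 15 (modify b.txt): modified={a.txt, b.txt, c.txt, e.txt, f.txt, g.txt} staged={none}
After op 16 (git add f.txt): modified={a.txt, b.txt, c.txt, e.txt, g.txt} staged={f.txt}
After op 17 (git reset f.txt): modified={a.txt, b.txt, c.txt, e.txt, f.txt, g.txt} staged={none}
After op 18 (modify d.txt): modified={a.txt, b.txt, c.txt, d.txt, e.txt, f.txt, g.txt} staged={none}
After op 19 (git add d.txt): modified={a.txt, b.txt, c.txt, e.txt, f.txt, g.txt} staged={d.txt}
After op 20 (git add b.txt): modified={a.txt, c.txt, e.txt, f.txt, g.txt} staged={b.txt, d.txt}
After op 21 (git add d.txt): modified={a.txt, c.txt, e.txt, f.txt, g.txt} staged={b.txt, d.txt}
After op 22 (modify b.txt): modified={a.txt, b.txt, c.txt, e.txt, f.txt, g.txt} staged={b.txt, d.txt}
After op 23 (git add e.txt): modified={a.txt, b.txt, c.txt, f.txt, g.txt} staged={b.txt, d.txt, e.txt}
After op 24 (modify g.txt): modified={a.txt, b.txt, c.txt, f.txt, g.txt} staged={b.txt, d.txt, e.txt}
After op 25 (git commit): modified={a.txt, b.txt, c.txt, f.txt, g.txt} staged={none}
After op 26 (modify e.txt): modified={a.txt, b.txt, c.txt, e.txt, f.txt, g.txt} staged={none}
After op 27 (modify d.txt): modified={a.txt, b.txt, c.txt, d.txt, e.txt, f.txt, g.txt} staged={none}

Answer: none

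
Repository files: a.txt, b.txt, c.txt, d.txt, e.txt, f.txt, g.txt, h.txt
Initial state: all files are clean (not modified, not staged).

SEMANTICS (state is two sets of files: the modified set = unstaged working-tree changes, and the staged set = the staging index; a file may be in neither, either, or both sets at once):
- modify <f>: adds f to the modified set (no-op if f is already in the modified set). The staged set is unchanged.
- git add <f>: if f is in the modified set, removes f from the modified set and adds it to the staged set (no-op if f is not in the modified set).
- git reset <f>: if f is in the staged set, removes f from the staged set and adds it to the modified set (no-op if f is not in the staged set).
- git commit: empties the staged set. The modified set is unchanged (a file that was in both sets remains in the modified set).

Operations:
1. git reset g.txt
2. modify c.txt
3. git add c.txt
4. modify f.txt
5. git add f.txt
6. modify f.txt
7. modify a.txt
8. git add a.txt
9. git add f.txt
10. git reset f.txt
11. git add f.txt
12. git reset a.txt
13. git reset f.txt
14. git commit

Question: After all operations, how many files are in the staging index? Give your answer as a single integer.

Answer: 0

Derivation:
After op 1 (git reset g.txt): modified={none} staged={none}
After op 2 (modify c.txt): modified={c.txt} staged={none}
After op 3 (git add c.txt): modified={none} staged={c.txt}
After op 4 (modify f.txt): modified={f.txt} staged={c.txt}
After op 5 (git add f.txt): modified={none} staged={c.txt, f.txt}
After op 6 (modify f.txt): modified={f.txt} staged={c.txt, f.txt}
After op 7 (modify a.txt): modified={a.txt, f.txt} staged={c.txt, f.txt}
After op 8 (git add a.txt): modified={f.txt} staged={a.txt, c.txt, f.txt}
After op 9 (git add f.txt): modified={none} staged={a.txt, c.txt, f.txt}
After op 10 (git reset f.txt): modified={f.txt} staged={a.txt, c.txt}
After op 11 (git add f.txt): modified={none} staged={a.txt, c.txt, f.txt}
After op 12 (git reset a.txt): modified={a.txt} staged={c.txt, f.txt}
After op 13 (git reset f.txt): modified={a.txt, f.txt} staged={c.txt}
After op 14 (git commit): modified={a.txt, f.txt} staged={none}
Final staged set: {none} -> count=0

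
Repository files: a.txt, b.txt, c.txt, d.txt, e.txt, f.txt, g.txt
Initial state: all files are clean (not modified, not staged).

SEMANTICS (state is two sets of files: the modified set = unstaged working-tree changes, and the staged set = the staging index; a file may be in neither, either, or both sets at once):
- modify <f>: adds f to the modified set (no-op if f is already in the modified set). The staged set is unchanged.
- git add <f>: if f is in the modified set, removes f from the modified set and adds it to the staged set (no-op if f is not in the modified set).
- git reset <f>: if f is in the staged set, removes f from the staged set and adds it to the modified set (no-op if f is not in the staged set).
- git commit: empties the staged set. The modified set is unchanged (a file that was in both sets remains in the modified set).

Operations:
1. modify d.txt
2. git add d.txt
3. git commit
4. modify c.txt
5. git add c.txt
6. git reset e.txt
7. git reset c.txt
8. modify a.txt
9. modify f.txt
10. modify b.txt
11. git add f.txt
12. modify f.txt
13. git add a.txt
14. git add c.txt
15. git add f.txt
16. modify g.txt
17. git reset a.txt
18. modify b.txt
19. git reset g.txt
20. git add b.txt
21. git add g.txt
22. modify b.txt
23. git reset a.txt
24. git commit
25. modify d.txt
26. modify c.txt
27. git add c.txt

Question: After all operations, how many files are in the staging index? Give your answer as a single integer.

After op 1 (modify d.txt): modified={d.txt} staged={none}
After op 2 (git add d.txt): modified={none} staged={d.txt}
After op 3 (git commit): modified={none} staged={none}
After op 4 (modify c.txt): modified={c.txt} staged={none}
After op 5 (git add c.txt): modified={none} staged={c.txt}
After op 6 (git reset e.txt): modified={none} staged={c.txt}
After op 7 (git reset c.txt): modified={c.txt} staged={none}
After op 8 (modify a.txt): modified={a.txt, c.txt} staged={none}
After op 9 (modify f.txt): modified={a.txt, c.txt, f.txt} staged={none}
After op 10 (modify b.txt): modified={a.txt, b.txt, c.txt, f.txt} staged={none}
After op 11 (git add f.txt): modified={a.txt, b.txt, c.txt} staged={f.txt}
After op 12 (modify f.txt): modified={a.txt, b.txt, c.txt, f.txt} staged={f.txt}
After op 13 (git add a.txt): modified={b.txt, c.txt, f.txt} staged={a.txt, f.txt}
After op 14 (git add c.txt): modified={b.txt, f.txt} staged={a.txt, c.txt, f.txt}
After op 15 (git add f.txt): modified={b.txt} staged={a.txt, c.txt, f.txt}
After op 16 (modify g.txt): modified={b.txt, g.txt} staged={a.txt, c.txt, f.txt}
After op 17 (git reset a.txt): modified={a.txt, b.txt, g.txt} staged={c.txt, f.txt}
After op 18 (modify b.txt): modified={a.txt, b.txt, g.txt} staged={c.txt, f.txt}
After op 19 (git reset g.txt): modified={a.txt, b.txt, g.txt} staged={c.txt, f.txt}
After op 20 (git add b.txt): modified={a.txt, g.txt} staged={b.txt, c.txt, f.txt}
After op 21 (git add g.txt): modified={a.txt} staged={b.txt, c.txt, f.txt, g.txt}
After op 22 (modify b.txt): modified={a.txt, b.txt} staged={b.txt, c.txt, f.txt, g.txt}
After op 23 (git reset a.txt): modified={a.txt, b.txt} staged={b.txt, c.txt, f.txt, g.txt}
After op 24 (git commit): modified={a.txt, b.txt} staged={none}
After op 25 (modify d.txt): modified={a.txt, b.txt, d.txt} staged={none}
After op 26 (modify c.txt): modified={a.txt, b.txt, c.txt, d.txt} staged={none}
After op 27 (git add c.txt): modified={a.txt, b.txt, d.txt} staged={c.txt}
Final staged set: {c.txt} -> count=1

Answer: 1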